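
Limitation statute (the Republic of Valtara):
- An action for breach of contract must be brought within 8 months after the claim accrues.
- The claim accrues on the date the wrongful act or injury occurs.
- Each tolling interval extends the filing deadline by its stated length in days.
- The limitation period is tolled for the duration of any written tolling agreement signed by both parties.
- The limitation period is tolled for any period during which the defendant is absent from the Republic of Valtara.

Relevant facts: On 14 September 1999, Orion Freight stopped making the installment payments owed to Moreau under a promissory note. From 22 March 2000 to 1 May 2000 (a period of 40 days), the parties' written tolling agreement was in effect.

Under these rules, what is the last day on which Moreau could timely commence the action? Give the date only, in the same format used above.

The claim accrued on 14 September 1999, when the wrongful act occurred.
Adding the 8 months base period to 14 September 1999 gives a deadline of 14 May 2000, before any tolling.
The written tolling agreement from 22 March 2000 to 1 May 2000 tolled the period for 40 days, extending the deadline to 23 June 2000.

23 June 2000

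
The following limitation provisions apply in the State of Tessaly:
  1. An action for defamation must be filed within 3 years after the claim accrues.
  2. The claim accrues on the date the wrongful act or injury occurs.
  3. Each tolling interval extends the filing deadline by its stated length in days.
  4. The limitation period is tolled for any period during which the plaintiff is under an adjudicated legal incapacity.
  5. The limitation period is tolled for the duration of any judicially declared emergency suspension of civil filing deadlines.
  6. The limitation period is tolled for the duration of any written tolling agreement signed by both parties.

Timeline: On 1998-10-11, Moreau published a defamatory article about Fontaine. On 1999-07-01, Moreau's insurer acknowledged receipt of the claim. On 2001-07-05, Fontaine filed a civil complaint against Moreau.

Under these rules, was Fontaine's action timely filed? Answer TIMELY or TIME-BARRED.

TIMELY

The claim accrued on 1998-10-11, the date of the act.
Adding the 3 years base period to 1998-10-11 gives a deadline of 2001-10-11, before any tolling.
The other events in the timeline have no effect on the limitation period under the stated rules.
The 2001-07-05 filing precedes the 2001-10-11 deadline; the claim is timely.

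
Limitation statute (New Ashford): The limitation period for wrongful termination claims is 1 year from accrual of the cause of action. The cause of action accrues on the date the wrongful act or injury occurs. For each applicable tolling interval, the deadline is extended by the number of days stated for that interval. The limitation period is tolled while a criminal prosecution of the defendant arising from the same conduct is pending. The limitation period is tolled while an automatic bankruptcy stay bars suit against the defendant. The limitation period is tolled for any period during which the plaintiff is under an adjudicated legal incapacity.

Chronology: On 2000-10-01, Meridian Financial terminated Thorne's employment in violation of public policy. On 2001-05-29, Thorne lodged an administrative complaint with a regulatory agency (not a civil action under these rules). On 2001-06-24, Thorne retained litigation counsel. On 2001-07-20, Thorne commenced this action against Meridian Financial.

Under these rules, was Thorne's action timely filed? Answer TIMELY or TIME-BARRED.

TIMELY

The cause of action accrued on 2000-10-01, the date of the act.
Adding the 1 year base period to 2000-10-01 gives a deadline of 2001-10-01, before any tolling.
Nothing else in the chronology tolls or restarts the period.
Thorne filed on 2001-07-20, before the 2001-10-01 deadline, so the action is timely.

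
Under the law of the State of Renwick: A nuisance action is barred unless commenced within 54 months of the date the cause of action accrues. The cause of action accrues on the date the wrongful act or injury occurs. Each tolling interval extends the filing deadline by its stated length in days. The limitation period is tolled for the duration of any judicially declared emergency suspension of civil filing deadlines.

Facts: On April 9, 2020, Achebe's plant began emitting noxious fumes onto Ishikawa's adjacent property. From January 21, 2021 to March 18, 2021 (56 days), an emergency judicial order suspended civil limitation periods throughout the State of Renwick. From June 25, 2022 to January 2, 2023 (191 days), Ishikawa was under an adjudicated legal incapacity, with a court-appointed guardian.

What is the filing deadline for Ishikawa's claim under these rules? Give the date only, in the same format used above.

The limitation period began to run on April 9, 2020.
Adding the 54 months base period to April 9, 2020 gives a deadline of October 9, 2024, before any tolling.
The period was tolled for 56 days by the emergency suspension of filing deadlines (January 21, 2021 to March 18, 2021), pushing the deadline to December 4, 2024.
The plaintiff's legal incapacity from June 25, 2022 to January 2, 2023 does not toll the period, because no stated rule makes the plaintiff's incapacity a tolling event.

December 4, 2024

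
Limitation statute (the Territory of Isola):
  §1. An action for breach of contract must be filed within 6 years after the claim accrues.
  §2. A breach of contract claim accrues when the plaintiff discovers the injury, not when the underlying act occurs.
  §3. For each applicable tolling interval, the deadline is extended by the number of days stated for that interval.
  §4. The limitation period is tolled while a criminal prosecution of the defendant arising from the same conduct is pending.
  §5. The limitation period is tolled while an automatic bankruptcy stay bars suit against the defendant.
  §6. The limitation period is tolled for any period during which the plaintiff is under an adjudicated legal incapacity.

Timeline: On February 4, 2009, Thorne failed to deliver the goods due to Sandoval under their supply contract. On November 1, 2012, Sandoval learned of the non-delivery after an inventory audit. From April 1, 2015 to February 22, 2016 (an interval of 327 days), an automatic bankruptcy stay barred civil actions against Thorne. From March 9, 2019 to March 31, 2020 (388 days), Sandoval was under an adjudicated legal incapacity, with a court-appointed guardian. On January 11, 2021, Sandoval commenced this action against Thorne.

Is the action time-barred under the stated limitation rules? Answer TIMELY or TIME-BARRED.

Under the discovery rule, the claim accrued on November 1, 2012, when Sandoval discovered the injury — not on the February 4, 2009 date of the underlying act.
Adding the 6 years base period to November 1, 2012 gives a deadline of November 1, 2018, before any tolling.
The automatic bankruptcy stay from April 1, 2015 to February 22, 2016 tolled the period for 327 days, extending the deadline to September 24, 2019.
Because the plaintiff's legal incapacity ran from March 9, 2019 to March 31, 2020, the deadline is extended by 388 days to October 16, 2020.
Filing on January 11, 2021 missed the October 16, 2020 deadline — the action is time-barred.

TIME-BARRED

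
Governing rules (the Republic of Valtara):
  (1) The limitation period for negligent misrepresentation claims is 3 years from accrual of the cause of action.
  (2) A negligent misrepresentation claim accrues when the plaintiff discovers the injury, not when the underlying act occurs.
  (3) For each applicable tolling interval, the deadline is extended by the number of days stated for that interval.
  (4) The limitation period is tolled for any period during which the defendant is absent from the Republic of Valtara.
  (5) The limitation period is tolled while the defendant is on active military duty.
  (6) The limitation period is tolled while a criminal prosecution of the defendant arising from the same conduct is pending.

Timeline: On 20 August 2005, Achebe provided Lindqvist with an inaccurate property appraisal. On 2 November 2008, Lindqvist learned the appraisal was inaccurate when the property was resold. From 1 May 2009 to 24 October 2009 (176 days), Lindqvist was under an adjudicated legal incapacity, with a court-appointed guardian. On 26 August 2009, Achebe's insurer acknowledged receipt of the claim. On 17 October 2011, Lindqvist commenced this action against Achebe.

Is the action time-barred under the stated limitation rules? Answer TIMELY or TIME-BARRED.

Under the discovery rule, the claim accrued on 2 November 2008, when Lindqvist discovered the injury — not on the 20 August 2005 date of the underlying act.
The untolled deadline — 3 years after 2 November 2008 — is 2 November 2011.
Although the plaintiff's incapacity ran from 1 May 2009 to 24 October 2009, the stated rules do not make that a tolling event, so it is disregarded.
None of the other events listed affects the running of the period under the stated rules.
Filing on 17 October 2011 beat the 2 November 2011 deadline — the action is timely.

TIMELY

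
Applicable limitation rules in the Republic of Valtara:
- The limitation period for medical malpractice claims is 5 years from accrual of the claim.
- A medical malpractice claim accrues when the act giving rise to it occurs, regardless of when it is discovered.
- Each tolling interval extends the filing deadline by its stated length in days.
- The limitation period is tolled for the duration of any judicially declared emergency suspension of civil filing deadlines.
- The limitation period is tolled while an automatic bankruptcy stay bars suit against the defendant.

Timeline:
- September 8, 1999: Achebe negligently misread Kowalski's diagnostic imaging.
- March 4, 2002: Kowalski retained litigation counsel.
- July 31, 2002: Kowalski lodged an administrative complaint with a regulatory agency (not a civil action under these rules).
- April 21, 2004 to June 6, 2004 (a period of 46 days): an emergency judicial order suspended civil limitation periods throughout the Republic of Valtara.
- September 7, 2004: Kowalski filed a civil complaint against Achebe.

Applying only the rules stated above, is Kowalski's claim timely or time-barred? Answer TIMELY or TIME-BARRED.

The claim accrued on September 8, 1999, the date of the act.
The untolled deadline — 5 years after September 8, 1999 — is September 8, 2004.
The period was tolled for 46 days by the emergency suspension of filing deadlines (April 21, 2004 to June 6, 2004), pushing the deadline to October 24, 2004.
Nothing else in the chronology tolls or restarts the period.
Filing on September 7, 2004 beat the October 24, 2004 deadline — the action is timely.

TIMELY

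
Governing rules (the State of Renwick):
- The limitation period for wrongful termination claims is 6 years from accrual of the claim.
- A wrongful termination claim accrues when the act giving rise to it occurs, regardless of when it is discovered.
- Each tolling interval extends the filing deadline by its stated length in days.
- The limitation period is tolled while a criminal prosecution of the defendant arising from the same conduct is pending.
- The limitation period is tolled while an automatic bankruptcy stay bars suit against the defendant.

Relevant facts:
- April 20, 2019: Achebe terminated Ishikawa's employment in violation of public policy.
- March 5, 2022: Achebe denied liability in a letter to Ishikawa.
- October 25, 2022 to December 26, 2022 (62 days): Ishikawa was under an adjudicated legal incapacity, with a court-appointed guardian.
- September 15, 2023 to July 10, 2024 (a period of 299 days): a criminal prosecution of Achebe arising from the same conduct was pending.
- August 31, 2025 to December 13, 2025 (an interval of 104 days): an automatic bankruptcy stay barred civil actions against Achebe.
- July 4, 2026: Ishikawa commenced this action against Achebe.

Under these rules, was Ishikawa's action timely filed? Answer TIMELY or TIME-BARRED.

The limitation period began to run on April 20, 2019.
Adding the 6 years base period to April 20, 2019 gives a deadline of April 20, 2025, before any tolling.
The pending criminal prosecution from September 15, 2023 to July 10, 2024 tolled the period for 299 days, extending the deadline to February 13, 2026.
The period was tolled for 104 days by the automatic bankruptcy stay (August 31, 2025 to December 13, 2025), pushing the deadline to May 28, 2026.
No stated provision tolls the period for the plaintiff's incapacity, so the interval from October 25, 2022 to December 26, 2022 has no effect on the deadline.
The other events in the timeline have no effect on the limitation period under the stated rules.
The July 4, 2026 filing falls after the May 28, 2026 deadline; the claim is time-barred.

TIME-BARRED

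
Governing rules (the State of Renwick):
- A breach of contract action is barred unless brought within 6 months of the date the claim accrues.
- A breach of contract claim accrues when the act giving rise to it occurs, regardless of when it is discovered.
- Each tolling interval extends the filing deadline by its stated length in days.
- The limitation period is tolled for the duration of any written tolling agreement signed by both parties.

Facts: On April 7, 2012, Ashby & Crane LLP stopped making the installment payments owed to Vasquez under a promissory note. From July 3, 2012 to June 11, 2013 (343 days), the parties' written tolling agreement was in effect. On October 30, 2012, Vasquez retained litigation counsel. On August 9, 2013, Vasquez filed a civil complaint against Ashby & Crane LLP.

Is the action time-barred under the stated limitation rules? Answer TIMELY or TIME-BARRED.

TIMELY

The claim accrued on April 7, 2012, the date of the act.
Adding the 6 months base period to April 7, 2012 gives a deadline of October 7, 2012, before any tolling.
Because the written tolling agreement ran from July 3, 2012 to June 11, 2013, the deadline is extended by 343 days to September 15, 2013.
Nothing else in the chronology tolls or restarts the period.
The August 9, 2013 filing precedes the September 15, 2013 deadline; the claim is timely.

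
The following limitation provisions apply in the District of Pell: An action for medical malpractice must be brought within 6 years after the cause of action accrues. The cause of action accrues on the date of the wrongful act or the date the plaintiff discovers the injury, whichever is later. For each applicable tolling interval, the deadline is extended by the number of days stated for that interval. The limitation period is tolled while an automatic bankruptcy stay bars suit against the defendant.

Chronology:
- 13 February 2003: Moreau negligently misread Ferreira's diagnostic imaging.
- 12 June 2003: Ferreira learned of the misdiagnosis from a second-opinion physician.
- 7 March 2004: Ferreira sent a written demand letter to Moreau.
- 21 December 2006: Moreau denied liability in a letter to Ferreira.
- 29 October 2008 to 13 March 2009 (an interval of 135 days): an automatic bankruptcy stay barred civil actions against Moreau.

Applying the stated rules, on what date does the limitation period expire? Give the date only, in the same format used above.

25 October 2009

Taking the later of the act (13 February 2003) and discovery (12 June 2003), the claim accrued on 12 June 2003.
The untolled deadline — 6 years after 12 June 2003 — is 12 June 2009.
Because the automatic bankruptcy stay ran from 29 October 2008 to 13 March 2009, the deadline is extended by 135 days to 25 October 2009.
Nothing else in the chronology tolls or restarts the period.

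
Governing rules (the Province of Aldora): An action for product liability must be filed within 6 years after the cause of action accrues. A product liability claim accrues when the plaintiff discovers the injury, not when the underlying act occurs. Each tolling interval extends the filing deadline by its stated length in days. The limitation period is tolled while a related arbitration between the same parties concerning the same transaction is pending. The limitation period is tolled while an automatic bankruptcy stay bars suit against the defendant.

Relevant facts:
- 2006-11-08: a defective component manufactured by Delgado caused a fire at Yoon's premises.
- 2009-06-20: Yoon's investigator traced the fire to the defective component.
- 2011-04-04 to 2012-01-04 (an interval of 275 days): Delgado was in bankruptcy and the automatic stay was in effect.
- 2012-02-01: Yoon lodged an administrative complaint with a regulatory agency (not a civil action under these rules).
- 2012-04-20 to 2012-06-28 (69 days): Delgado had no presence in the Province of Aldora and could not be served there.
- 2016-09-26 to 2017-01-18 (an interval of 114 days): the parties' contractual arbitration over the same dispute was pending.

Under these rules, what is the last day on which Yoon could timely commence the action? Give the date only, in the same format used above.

2016-03-21

The claim did not accrue until Yoon discovered the injury on 2009-06-20; the 2006-11-08 act date does not start the clock under the stated rule.
6 years from 2009-06-20 is 2015-06-20.
The period was tolled for 275 days by the automatic bankruptcy stay (2011-04-04 to 2012-01-04), pushing the deadline to 2016-03-21.
The pending related arbitration starting 2016-09-26 came too late — the period had run on 2016-03-21 — and so does not extend the deadline.
Although the defendant's absence ran from 2012-04-20 to 2012-06-28, the stated rules do not make that a tolling event, so it is disregarded.
The other events in the timeline have no effect on the limitation period under the stated rules.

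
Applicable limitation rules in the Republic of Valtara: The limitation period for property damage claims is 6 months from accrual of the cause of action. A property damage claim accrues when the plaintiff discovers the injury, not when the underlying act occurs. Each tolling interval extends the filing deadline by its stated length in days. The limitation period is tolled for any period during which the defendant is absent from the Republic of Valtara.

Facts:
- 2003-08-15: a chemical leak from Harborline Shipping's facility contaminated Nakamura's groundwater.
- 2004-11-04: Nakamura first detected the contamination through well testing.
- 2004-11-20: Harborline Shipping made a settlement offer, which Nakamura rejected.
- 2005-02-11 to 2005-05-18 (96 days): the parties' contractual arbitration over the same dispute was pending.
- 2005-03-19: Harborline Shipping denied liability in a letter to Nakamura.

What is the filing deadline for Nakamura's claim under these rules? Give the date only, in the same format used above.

2005-05-04

Under the discovery rule, the claim accrued on 2004-11-04, when Nakamura discovered the injury — not on the 2003-08-15 date of the underlying act.
6 months from 2004-11-04 is 2005-05-04.
Although a pending arbitration ran from 2005-02-11 to 2005-05-18, the stated rules do not make that a tolling event, so it is disregarded.
None of the other events listed affects the running of the period under the stated rules.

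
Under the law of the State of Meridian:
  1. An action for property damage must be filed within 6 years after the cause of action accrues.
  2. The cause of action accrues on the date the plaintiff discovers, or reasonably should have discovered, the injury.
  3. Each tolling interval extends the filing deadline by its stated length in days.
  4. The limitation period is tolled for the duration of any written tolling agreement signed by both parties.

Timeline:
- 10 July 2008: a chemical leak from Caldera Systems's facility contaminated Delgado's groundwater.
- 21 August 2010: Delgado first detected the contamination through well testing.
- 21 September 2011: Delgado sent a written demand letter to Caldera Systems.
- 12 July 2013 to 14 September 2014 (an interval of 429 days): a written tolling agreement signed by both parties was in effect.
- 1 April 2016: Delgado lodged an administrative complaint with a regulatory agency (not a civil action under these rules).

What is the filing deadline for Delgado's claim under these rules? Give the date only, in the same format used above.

Accrual is tied to discovery, so the period began on 21 August 2010 rather than on 10 July 2008 when the act occurred.
The untolled deadline — 6 years after 21 August 2010 — is 21 August 2016.
The period was tolled for 429 days by the written tolling agreement (12 July 2013 to 14 September 2014), pushing the deadline to 24 October 2017.
None of the other events listed affects the running of the period under the stated rules.

24 October 2017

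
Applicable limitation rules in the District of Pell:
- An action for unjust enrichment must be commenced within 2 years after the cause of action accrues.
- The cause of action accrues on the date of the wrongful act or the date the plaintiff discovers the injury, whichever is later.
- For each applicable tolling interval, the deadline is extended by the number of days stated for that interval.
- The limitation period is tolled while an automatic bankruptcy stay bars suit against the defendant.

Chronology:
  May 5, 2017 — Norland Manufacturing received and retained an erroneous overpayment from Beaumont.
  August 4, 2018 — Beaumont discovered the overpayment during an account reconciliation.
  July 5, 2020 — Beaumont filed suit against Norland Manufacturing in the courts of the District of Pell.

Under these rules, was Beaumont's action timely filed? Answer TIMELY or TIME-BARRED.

TIMELY

The claim accrued on August 4, 2018 — the later of the May 5, 2017 act and the August 4, 2018 discovery.
Adding the 2 years base period to August 4, 2018 gives a deadline of August 4, 2020, before any tolling.
Filing on July 5, 2020 beat the August 4, 2020 deadline — the action is timely.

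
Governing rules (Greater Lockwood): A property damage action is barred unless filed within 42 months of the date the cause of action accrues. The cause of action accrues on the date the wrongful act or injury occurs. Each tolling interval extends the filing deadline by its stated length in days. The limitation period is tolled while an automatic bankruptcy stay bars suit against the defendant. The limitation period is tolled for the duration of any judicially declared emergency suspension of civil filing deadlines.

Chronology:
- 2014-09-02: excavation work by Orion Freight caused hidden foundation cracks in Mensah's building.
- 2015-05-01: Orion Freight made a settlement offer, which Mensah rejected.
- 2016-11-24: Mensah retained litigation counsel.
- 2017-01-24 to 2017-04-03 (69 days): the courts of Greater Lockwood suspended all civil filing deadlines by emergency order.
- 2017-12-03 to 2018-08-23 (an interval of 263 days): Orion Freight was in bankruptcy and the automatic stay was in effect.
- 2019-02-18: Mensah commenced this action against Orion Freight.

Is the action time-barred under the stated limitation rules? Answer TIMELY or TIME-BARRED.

The claim accrued on 2014-09-02, when the wrongful act occurred.
Adding the 42 months base period to 2014-09-02 gives a deadline of 2018-03-02, before any tolling.
Because the emergency suspension of filing deadlines ran from 2017-01-24 to 2017-04-03, the deadline is extended by 69 days to 2018-05-10.
The automatic bankruptcy stay from 2017-12-03 to 2018-08-23 tolled the period for 263 days, extending the deadline to 2019-01-28.
Nothing else in the chronology tolls or restarts the period.
Filing on 2019-02-18 missed the 2019-01-28 deadline — the action is time-barred.

TIME-BARRED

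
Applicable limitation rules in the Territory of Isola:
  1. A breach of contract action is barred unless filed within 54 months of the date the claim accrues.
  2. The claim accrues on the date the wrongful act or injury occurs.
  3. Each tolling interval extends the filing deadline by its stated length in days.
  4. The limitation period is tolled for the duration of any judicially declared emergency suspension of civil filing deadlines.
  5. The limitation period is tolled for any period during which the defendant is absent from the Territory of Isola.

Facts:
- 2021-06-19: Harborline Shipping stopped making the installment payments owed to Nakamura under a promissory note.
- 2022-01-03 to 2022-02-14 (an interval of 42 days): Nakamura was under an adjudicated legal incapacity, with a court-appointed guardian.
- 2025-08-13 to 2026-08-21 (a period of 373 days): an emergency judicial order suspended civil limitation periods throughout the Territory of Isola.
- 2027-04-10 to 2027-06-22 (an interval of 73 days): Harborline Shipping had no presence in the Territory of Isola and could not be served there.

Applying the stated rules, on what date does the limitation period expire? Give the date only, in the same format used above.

The limitation period began to run on 2021-06-19.
54 months from 2021-06-19 is 2025-12-19.
Because the emergency suspension of filing deadlines ran from 2025-08-13 to 2026-08-21, the deadline is extended by 373 days to 2026-12-27.
By the time the defendant's absence from the jurisdiction began on 2027-04-10, the limitation period had already expired on 2026-12-27; that interval cannot revive it.
No stated provision tolls the period for the plaintiff's incapacity, so the interval from 2022-01-03 to 2022-02-14 has no effect on the deadline.

2026-12-27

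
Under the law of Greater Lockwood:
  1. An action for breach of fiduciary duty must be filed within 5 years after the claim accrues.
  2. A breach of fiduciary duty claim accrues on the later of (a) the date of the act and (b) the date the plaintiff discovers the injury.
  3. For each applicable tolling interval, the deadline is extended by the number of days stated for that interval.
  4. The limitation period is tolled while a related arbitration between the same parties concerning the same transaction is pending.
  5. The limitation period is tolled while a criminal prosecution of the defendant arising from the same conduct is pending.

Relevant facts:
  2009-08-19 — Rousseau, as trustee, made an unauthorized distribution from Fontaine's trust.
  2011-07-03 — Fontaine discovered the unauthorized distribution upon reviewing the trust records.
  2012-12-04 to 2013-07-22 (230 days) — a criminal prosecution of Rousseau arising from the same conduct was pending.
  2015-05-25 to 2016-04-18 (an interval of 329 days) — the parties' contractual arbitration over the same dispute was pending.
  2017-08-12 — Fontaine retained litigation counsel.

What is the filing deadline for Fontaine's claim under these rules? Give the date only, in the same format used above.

Taking the later of the act (2009-08-19) and discovery (2011-07-03), the claim accrued on 2011-07-03.
The untolled deadline — 5 years after 2011-07-03 — is 2016-07-03.
The period was tolled for 230 days by the pending criminal prosecution (2012-12-04 to 2013-07-22), pushing the deadline to 2017-02-18.
The pending related arbitration from 2015-05-25 to 2016-04-18 tolled the period for 329 days, extending the deadline to 2018-01-13.
Nothing else in the chronology tolls or restarts the period.

2018-01-13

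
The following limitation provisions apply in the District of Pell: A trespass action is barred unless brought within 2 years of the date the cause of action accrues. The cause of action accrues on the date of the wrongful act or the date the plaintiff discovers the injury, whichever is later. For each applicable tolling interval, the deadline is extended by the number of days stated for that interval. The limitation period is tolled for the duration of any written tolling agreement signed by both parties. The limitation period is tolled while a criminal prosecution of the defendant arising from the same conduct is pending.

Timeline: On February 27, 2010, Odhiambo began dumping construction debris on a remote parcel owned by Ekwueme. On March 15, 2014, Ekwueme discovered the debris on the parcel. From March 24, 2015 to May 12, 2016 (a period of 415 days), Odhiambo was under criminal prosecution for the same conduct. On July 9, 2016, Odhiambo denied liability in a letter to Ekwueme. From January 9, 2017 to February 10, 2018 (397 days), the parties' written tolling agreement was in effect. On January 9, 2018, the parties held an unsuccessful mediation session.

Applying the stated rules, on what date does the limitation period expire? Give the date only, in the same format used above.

Because discovery on March 15, 2014 post-dates the February 27, 2010 act, accrual under the later-of rule falls on March 15, 2014.
2 years from March 15, 2014 is March 15, 2016.
The pending criminal prosecution from March 24, 2015 to May 12, 2016 tolled the period for 415 days, extending the deadline to May 4, 2017.
Because the written tolling agreement ran from January 9, 2017 to February 10, 2018, the deadline is extended by 397 days to June 5, 2018.
Nothing else in the chronology tolls or restarts the period.

June 5, 2018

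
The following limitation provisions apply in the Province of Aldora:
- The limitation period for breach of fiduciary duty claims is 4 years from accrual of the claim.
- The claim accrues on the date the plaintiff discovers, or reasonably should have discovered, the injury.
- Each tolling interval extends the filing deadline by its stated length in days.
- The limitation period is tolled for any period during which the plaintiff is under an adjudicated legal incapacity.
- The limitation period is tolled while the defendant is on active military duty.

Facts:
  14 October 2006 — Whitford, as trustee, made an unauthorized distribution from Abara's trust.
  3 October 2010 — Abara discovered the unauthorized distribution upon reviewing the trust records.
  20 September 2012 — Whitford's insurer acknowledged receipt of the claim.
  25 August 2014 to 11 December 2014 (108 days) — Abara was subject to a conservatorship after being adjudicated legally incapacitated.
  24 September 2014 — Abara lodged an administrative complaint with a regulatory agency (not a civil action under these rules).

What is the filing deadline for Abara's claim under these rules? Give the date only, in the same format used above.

Accrual is tied to discovery, so the period began on 3 October 2010 rather than on 14 October 2006 when the act occurred.
4 years from 3 October 2010 is 3 October 2014.
The plaintiff's legal incapacity from 25 August 2014 to 11 December 2014 tolled the period for 108 days, extending the deadline to 19 January 2015.
None of the other events listed affects the running of the period under the stated rules.

19 January 2015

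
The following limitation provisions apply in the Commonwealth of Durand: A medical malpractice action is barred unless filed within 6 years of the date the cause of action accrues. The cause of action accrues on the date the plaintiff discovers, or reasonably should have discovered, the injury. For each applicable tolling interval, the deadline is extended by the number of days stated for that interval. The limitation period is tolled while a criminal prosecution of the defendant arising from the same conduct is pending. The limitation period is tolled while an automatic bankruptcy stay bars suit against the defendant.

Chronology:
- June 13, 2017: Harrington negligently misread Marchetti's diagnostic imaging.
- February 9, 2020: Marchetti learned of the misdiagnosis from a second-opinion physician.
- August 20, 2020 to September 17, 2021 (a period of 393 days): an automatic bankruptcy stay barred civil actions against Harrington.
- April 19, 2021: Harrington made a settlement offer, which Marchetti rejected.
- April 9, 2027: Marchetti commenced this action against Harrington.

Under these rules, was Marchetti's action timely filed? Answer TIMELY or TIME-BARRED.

Accrual is tied to discovery, so the period began on February 9, 2020 rather than on June 13, 2017 when the act occurred.
The untolled deadline — 6 years after February 9, 2020 — is February 9, 2026.
Because the automatic bankruptcy stay ran from August 20, 2020 to September 17, 2021, the deadline is extended by 393 days to March 9, 2027.
None of the other events listed affects the running of the period under the stated rules.
Filing on April 9, 2027 missed the March 9, 2027 deadline — the action is time-barred.

TIME-BARRED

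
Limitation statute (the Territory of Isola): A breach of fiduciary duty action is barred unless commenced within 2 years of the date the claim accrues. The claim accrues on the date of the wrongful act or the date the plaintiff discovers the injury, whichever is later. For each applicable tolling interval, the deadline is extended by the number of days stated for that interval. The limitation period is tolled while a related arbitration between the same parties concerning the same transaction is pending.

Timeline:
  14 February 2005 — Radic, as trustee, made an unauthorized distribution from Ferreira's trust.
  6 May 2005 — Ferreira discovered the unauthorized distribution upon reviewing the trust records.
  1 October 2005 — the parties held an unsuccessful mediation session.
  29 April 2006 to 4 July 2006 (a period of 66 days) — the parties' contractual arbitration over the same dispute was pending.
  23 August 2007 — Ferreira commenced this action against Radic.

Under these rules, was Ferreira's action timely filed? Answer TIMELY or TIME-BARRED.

Because discovery on 6 May 2005 post-dates the 14 February 2005 act, accrual under the later-of rule falls on 6 May 2005.
2 years from 6 May 2005 is 6 May 2007.
Because the pending related arbitration ran from 29 April 2006 to 4 July 2006, the deadline is extended by 66 days to 11 July 2007.
None of the other events listed affects the running of the period under the stated rules.
Ferreira filed on 23 August 2007, after the 11 July 2007 deadline, so the action is time-barred.

TIME-BARRED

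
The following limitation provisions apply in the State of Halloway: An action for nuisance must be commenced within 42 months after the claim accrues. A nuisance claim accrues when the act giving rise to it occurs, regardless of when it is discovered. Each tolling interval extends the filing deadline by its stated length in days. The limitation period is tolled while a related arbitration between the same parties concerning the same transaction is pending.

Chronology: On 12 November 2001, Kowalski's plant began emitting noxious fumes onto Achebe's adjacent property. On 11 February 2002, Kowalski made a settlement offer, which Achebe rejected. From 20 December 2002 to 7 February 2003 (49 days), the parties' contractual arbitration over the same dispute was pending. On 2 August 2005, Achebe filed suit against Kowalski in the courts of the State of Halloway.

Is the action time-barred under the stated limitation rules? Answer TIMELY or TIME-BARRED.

TIME-BARRED

The claim accrued on 12 November 2001, when the wrongful act occurred.
Adding the 42 months base period to 12 November 2001 gives a deadline of 12 May 2005, before any tolling.
The pending related arbitration from 20 December 2002 to 7 February 2003 tolled the period for 49 days, extending the deadline to 30 June 2005.
None of the other events listed affects the running of the period under the stated rules.
The 2 August 2005 filing falls after the 30 June 2005 deadline; the claim is time-barred.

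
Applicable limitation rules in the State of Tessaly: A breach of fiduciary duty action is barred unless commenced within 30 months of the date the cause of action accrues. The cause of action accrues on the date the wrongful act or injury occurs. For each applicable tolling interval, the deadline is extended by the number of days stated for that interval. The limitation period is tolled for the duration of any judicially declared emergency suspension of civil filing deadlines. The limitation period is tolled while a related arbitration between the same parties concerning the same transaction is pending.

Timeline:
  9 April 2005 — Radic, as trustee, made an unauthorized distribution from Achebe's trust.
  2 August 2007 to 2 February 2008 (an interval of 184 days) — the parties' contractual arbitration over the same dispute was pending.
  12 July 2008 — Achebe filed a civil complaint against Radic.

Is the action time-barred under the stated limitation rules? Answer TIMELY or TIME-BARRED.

TIME-BARRED

The claim accrued on 9 April 2005, when the wrongful act occurred.
The untolled deadline — 30 months after 9 April 2005 — is 9 October 2007.
Because the pending related arbitration ran from 2 August 2007 to 2 February 2008, the deadline is extended by 184 days to 10 April 2008.
The 12 July 2008 filing falls after the 10 April 2008 deadline; the claim is time-barred.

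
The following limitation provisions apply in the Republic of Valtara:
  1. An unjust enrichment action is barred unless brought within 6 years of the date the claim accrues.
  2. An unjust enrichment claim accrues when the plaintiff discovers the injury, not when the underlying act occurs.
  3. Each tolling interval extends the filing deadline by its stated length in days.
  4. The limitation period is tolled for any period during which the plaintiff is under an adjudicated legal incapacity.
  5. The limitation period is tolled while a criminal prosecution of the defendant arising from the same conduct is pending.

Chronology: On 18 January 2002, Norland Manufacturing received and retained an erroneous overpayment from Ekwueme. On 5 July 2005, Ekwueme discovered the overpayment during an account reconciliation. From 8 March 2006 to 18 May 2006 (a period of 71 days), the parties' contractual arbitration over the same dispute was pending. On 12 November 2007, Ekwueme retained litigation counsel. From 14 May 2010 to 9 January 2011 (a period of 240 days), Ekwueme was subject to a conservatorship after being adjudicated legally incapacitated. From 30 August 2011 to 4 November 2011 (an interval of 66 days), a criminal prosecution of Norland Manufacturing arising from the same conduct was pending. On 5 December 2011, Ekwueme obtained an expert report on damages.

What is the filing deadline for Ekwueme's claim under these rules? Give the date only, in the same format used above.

6 May 2012

Under the discovery rule, the claim accrued on 5 July 2005, when Ekwueme discovered the injury — not on the 18 January 2002 date of the underlying act.
Adding the 6 years base period to 5 July 2005 gives a deadline of 5 July 2011, before any tolling.
Because the plaintiff's legal incapacity ran from 14 May 2010 to 9 January 2011, the deadline is extended by 240 days to 1 March 2012.
Because the pending criminal prosecution ran from 30 August 2011 to 4 November 2011, the deadline is extended by 66 days to 6 May 2012.
No stated provision tolls the period for a pending arbitration, so the interval from 8 March 2006 to 18 May 2006 has no effect on the deadline.
The other events in the timeline have no effect on the limitation period under the stated rules.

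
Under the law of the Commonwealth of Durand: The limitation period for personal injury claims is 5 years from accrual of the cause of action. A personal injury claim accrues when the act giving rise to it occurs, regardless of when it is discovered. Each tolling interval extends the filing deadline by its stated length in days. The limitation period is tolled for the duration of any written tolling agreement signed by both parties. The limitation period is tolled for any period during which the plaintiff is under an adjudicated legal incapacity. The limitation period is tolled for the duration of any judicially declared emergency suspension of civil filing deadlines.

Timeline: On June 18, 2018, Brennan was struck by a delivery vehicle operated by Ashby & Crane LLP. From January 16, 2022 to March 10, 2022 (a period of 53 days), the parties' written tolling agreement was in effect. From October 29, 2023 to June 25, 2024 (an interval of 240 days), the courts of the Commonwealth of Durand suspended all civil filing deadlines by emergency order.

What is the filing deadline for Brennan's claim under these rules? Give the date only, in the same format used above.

August 10, 2023

The claim accrued on June 18, 2018, when the wrongful act occurred.
5 years from June 18, 2018 is June 18, 2023.
The written tolling agreement from January 16, 2022 to March 10, 2022 tolled the period for 53 days, extending the deadline to August 10, 2023.
The emergency suspension of filing deadlines starting October 29, 2023 came too late — the period had run on August 10, 2023 — and so does not extend the deadline.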